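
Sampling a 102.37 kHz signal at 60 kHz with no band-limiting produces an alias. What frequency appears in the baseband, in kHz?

Nyquist = 60,000/2 = 30,000 Hz; 102,370 Hz exceeds it.
Alias = |102,370 − 2×60,000| = |102,370 − 120,000| = 17,630 Hz = 17.63 kHz.

17.63 kHz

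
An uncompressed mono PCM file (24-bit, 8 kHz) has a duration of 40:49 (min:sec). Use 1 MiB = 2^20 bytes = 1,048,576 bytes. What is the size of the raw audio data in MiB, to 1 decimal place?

Duration = 40:49 (min:sec) = 2,449 s.
Bytes = 8,000 samples/s × 2,449 s × 3 bytes/sample × 1 ch = 58,776,000 bytes.
58,776,000 / 1,048,576 = 56.1 MiB.

56.1 MiB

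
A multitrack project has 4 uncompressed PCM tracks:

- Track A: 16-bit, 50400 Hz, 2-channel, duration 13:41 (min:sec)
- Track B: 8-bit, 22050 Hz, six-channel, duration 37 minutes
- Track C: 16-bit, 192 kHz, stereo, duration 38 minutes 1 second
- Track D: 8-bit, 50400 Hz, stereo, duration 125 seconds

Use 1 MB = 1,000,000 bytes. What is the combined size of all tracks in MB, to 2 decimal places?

Track A: 13:41 (min:sec) = 821 s; 50,400 × 821 × 2 × 2 = 165,513,600 bytes.
Track B: 37 minutes = 2,220 s; 22,050 × 2,220 × 1 × 6 = 293,706,000 bytes.
Track C: 38 minutes 1 second = 2,281 s; 192,000 × 2,281 × 2 × 2 = 1,751,808,000 bytes.
Track D: 50,400 × 125 × 1 × 2 = 12,600,000 bytes.
Total = 2,223,627,600 bytes = 2223.63 MB.

2223.63 MB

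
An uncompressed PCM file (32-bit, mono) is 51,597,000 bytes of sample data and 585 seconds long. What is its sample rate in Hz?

Bytes = sample_rate × seconds × bytes_per_sample × channels.
sample_rate = 51,597,000 / (585 × 4 × 1) = 51,597,000 / 2,340 = 22,050 Hz.

22,050 Hz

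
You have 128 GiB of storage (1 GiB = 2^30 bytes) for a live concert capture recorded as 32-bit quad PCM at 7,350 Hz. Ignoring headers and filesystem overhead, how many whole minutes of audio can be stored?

19,478 minutes

Uncompressed byte rate = 7,350 × 4 × 4 = 117,600 bytes/s.
Capacity = 128 × 1,073,741,824 = 137,438,953,472 bytes.
137,438,953,472 / 117,600 ≈ 1168698.58 s → 19,478 minutes.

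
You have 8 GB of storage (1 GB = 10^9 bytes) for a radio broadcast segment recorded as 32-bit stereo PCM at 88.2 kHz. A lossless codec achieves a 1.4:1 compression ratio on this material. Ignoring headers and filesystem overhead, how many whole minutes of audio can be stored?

264 minutes

Uncompressed byte rate = 88,200 × 4 × 2 = 705,600 bytes/s.
After 1.4:1 compression, effective rate ≈ 504000 bytes/s.
Capacity = 8 × 1,000,000,000 = 8,000,000,000 bytes.
8,000,000,000 / effective rate ≈ 15873.02 s → 264 minutes.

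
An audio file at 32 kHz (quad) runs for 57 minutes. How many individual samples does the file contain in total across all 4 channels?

57 minutes = 3,420 s.
32,000 × 3,420 s × 4 ch = 437,760,000 samples.

437,760,000 samples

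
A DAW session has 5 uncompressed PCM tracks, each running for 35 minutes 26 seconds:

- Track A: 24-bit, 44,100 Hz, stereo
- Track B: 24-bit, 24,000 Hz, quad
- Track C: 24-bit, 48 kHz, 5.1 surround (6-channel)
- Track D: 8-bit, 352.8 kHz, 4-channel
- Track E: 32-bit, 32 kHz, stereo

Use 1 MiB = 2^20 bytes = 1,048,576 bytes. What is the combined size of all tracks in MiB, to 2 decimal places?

6252.44 MiB

35 minutes 26 seconds = 2,126 s.
Track A: 44,100 × 2,126 × 3 × 2 = 562,539,600 bytes.
Track B: 24,000 × 2,126 × 3 × 4 = 612,288,000 bytes.
Track C: 48,000 × 2,126 × 3 × 6 = 1,836,864,000 bytes.
Track D: 352,800 × 2,126 × 1 × 4 = 3,000,211,200 bytes.
Track E: 32,000 × 2,126 × 4 × 2 = 544,256,000 bytes.
Total = 6,556,158,800 bytes = 6252.44 MiB.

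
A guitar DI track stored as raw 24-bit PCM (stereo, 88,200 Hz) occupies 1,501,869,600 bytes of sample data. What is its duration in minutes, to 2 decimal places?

Byte rate = 88,200 × 3 × 2 = 529,200 bytes/s.
Duration = 1,501,869,600 / 529,200 = 2,838 s.
2,838 s / 60 = 47.30 minutes.

47.30 minutes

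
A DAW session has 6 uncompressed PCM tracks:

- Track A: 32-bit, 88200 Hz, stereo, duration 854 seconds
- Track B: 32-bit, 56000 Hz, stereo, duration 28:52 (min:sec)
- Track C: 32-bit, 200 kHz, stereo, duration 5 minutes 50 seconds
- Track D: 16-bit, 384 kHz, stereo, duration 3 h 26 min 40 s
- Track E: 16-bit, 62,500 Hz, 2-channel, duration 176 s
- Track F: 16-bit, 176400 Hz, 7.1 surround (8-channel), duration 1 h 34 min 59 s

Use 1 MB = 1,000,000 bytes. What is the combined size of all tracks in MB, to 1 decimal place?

37113.8 MB

Track A: 88,200 × 854 × 4 × 2 = 602,582,400 bytes.
Track B: 28:52 (min:sec) = 1,732 s; 56,000 × 1,732 × 4 × 2 = 775,936,000 bytes.
Track C: 5 minutes 50 seconds = 350 s; 200,000 × 350 × 4 × 2 = 560,000,000 bytes.
Track D: 3 h 26 min 40 s = 12,400 s; 384,000 × 12,400 × 2 × 2 = 19,046,400,000 bytes.
Track E: 62,500 × 176 × 2 × 2 = 44,000,000 bytes.
Track F: 1 h 34 min 59 s = 5,699 s; 176,400 × 5,699 × 2 × 8 = 16,084,857,600 bytes.
Total = 37,113,776,000 bytes = 37113.8 MB.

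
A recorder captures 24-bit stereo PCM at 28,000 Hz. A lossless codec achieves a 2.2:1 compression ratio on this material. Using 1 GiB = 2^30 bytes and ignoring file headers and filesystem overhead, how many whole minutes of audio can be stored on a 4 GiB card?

937 minutes

Uncompressed byte rate = 28,000 × 3 × 2 = 168,000 bytes/s.
After 2.2:1 compression, effective rate ≈ 76363.64 bytes/s.
Capacity = 4 × 1,073,741,824 = 4,294,967,296 bytes.
4,294,967,296 / effective rate ≈ 56243.62 s → 937 minutes.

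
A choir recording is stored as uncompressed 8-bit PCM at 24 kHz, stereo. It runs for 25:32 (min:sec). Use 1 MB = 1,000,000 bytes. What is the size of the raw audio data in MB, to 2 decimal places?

Duration = 25:32 (min:sec) = 1,532 s.
Bytes = 24,000 samples/s × 1,532 s × 1 bytes/sample × 2 ch = 73,536,000 bytes.
73,536,000 / 1,000,000 = 73.54 MB.

73.54 MB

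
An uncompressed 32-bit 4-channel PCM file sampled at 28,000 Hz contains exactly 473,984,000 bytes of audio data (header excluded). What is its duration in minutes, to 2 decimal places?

17.63 minutes

Byte rate = 28,000 × 4 × 4 = 448,000 bytes/s.
Duration = 473,984,000 / 448,000 = 1,058 s.
1,058 s / 60 = 17.63 minutes.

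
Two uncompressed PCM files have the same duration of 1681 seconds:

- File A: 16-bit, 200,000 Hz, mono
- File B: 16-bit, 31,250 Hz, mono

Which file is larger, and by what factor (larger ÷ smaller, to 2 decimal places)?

File A: 200,000 × 2 × 1 = 400,000 bytes/s.
File B: 31,250 × 2 × 1 = 62,500 bytes/s.
File A is larger; ratio = 672,400,000 / 105,062,500 = 6.40.

File A, by a factor of 6.40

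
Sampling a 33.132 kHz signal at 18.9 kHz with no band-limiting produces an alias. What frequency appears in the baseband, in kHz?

4.668 kHz

Nyquist = 18,900/2 = 9,450 Hz; 33,132 Hz exceeds it.
Alias = |33,132 − 2×18,900| = |33,132 − 37,800| = 4,668 Hz = 4.668 kHz.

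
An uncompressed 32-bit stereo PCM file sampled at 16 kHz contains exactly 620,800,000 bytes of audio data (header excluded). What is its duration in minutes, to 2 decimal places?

80.83 minutes

Byte rate = 16,000 × 4 × 2 = 128,000 bytes/s.
Duration = 620,800,000 / 128,000 = 4,850 s.
4,850 s / 60 = 80.83 minutes.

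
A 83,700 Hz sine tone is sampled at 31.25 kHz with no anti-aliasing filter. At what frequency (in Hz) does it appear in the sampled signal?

Nyquist = 31,250/2 = 15,625 Hz; 83,700 Hz exceeds it.
Alias = |83,700 − 3×31,250| = |83,700 − 93,750| = 10,050 Hz.

10,050 Hz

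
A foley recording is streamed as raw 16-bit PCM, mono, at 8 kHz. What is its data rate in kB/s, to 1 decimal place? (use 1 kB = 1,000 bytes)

16.0 kB/s

Bit rate = 8,000 × 16 × 1 = 128,000 bits/s.
128,000 / 8 = 16,000 B/s = 16.0 kB/s.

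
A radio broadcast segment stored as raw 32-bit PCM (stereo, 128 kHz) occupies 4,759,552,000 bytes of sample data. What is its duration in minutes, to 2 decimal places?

77.47 minutes

Byte rate = 128,000 × 4 × 2 = 1,024,000 bytes/s.
Duration = 4,759,552,000 / 1,024,000 = 4,648 s.
4,648 s / 60 = 77.47 minutes.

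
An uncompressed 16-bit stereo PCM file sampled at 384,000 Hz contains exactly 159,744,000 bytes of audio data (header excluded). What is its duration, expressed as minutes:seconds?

Byte rate = 384,000 × 2 × 2 = 1,536,000 bytes/s.
Duration = 159,744,000 / 1,536,000 = 104 s.
104 s = 1:44.

1:44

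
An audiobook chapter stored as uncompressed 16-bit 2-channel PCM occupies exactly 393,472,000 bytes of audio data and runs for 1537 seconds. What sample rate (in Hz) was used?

Bytes = sample_rate × seconds × bytes_per_sample × channels.
sample_rate = 393,472,000 / (1,537 × 2 × 2) = 393,472,000 / 6,148 = 64,000 Hz.

64,000 Hz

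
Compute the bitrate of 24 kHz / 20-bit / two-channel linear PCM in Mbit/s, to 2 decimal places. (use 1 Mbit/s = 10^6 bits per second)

Bit rate = 24,000 × 20 × 2 = 960,000 bits/s.
= 0.96 Mbit/s.

0.96 Mbit/s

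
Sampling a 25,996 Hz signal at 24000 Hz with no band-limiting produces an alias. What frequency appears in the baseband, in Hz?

Nyquist = 24,000/2 = 12,000 Hz; 25,996 Hz exceeds it.
Alias = |25,996 − 1×24,000| = |25,996 − 24,000| = 1,996 Hz.

1,996 Hz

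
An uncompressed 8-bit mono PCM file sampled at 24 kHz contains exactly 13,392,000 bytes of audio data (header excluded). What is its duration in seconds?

558 seconds

Byte rate = 24,000 × 1 × 1 = 24,000 bytes/s.
Duration = 13,392,000 / 24,000 = 558 s.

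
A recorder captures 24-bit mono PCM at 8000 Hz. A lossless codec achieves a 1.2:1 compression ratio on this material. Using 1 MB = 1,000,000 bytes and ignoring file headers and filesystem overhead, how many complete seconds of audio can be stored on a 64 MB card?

Uncompressed byte rate = 8,000 × 3 × 1 = 24,000 bytes/s.
After 1.2:1 compression, effective rate ≈ 20000 bytes/s.
Capacity = 64 × 1,000,000 = 64,000,000 bytes.
64,000,000 / effective rate ≈ 3200 s → 3,200 seconds.

3,200 seconds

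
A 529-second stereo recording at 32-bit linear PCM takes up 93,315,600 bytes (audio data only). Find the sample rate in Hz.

Bytes = sample_rate × seconds × bytes_per_sample × channels.
sample_rate = 93,315,600 / (529 × 4 × 2) = 93,315,600 / 4,232 = 22,050 Hz.

22,050 Hz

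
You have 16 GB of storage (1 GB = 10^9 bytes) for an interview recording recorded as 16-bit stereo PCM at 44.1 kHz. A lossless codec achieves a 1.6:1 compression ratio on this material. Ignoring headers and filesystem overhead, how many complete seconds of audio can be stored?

145,124 seconds

Uncompressed byte rate = 44,100 × 2 × 2 = 176,400 bytes/s.
After 1.6:1 compression, effective rate ≈ 110250 bytes/s.
Capacity = 16 × 1,000,000,000 = 16,000,000,000 bytes.
16,000,000,000 / effective rate ≈ 145124.72 s → 145,124 seconds.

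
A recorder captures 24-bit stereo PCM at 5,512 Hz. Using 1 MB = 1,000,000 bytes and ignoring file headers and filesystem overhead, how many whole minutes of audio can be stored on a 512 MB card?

Uncompressed byte rate = 5,512 × 3 × 2 = 33,072 bytes/s.
Capacity = 512 × 1,000,000 = 512,000,000 bytes.
512,000,000 / 33,072 ≈ 15481.37 s → 258 minutes.

258 minutes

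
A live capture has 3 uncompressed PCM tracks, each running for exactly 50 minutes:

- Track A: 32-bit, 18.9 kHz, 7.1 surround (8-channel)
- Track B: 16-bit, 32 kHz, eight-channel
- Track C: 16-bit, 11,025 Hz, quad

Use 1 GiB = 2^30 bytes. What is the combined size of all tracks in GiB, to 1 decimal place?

3.4 GiB

exactly 50 minutes = 3,000 s.
Track A: 18,900 × 3,000 × 4 × 8 = 1,814,400,000 bytes.
Track B: 32,000 × 3,000 × 2 × 8 = 1,536,000,000 bytes.
Track C: 11,025 × 3,000 × 2 × 4 = 264,600,000 bytes.
Total = 3,615,000,000 bytes = 3.4 GiB.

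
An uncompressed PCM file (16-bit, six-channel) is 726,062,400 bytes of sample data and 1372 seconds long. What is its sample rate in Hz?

Bytes = sample_rate × seconds × bytes_per_sample × channels.
sample_rate = 726,062,400 / (1,372 × 2 × 6) = 726,062,400 / 16,464 = 44,100 Hz.

44,100 Hz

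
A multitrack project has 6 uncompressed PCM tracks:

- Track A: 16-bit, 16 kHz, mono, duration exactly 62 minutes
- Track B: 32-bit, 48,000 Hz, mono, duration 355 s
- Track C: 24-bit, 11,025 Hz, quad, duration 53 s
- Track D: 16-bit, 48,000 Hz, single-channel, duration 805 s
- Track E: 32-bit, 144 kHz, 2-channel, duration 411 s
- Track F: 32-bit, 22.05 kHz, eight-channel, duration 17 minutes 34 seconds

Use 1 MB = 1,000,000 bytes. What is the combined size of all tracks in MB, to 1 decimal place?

Track A: exactly 62 minutes = 3,720 s; 16,000 × 3,720 × 2 × 1 = 119,040,000 bytes.
Track B: 48,000 × 355 × 4 × 1 = 68,160,000 bytes.
Track C: 11,025 × 53 × 3 × 4 = 7,011,900 bytes.
Track D: 48,000 × 805 × 2 × 1 = 77,280,000 bytes.
Track E: 144,000 × 411 × 4 × 2 = 473,472,000 bytes.
Track F: 17 minutes 34 seconds = 1,054 s; 22,050 × 1,054 × 4 × 8 = 743,702,400 bytes.
Total = 1,488,666,300 bytes = 1488.7 MB.

1488.7 MB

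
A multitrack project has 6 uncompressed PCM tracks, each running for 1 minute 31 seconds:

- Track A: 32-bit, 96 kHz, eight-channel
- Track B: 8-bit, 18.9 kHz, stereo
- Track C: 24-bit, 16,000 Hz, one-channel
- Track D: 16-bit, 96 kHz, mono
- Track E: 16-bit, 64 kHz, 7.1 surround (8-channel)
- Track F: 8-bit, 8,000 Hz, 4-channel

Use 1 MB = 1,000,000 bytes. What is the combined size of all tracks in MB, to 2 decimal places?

400.93 MB

1 minute 31 seconds = 91 s.
Track A: 96,000 × 91 × 4 × 8 = 279,552,000 bytes.
Track B: 18,900 × 91 × 1 × 2 = 3,439,800 bytes.
Track C: 16,000 × 91 × 3 × 1 = 4,368,000 bytes.
Track D: 96,000 × 91 × 2 × 1 = 17,472,000 bytes.
Track E: 64,000 × 91 × 2 × 8 = 93,184,000 bytes.
Track F: 8,000 × 91 × 1 × 4 = 2,912,000 bytes.
Total = 400,927,800 bytes = 400.93 MB.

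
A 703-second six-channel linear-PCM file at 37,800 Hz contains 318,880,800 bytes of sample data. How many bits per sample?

16 bits

Bytes per sample = 318,880,800 / (37,800 × 703 × 6) = 318,880,800 / 159,440,400 = 2.
Bit depth = 2 × 8 = 16 bits.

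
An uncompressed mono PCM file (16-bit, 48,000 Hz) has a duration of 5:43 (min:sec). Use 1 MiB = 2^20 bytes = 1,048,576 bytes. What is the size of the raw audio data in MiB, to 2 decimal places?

31.40 MiB

Duration = 5:43 (min:sec) = 343 s.
Bytes = 48,000 samples/s × 343 s × 2 bytes/sample × 1 ch = 32,928,000 bytes.
32,928,000 / 1,048,576 = 31.40 MiB.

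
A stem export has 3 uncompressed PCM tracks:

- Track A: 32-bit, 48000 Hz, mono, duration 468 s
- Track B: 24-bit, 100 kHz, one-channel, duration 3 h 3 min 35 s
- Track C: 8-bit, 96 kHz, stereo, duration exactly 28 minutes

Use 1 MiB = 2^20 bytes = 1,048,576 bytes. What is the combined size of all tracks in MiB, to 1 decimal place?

Track A: 48,000 × 468 × 4 × 1 = 89,856,000 bytes.
Track B: 3 h 3 min 35 s = 11,015 s; 100,000 × 11,015 × 3 × 1 = 3,304,500,000 bytes.
Track C: exactly 28 minutes = 1,680 s; 96,000 × 1,680 × 1 × 2 = 322,560,000 bytes.
Total = 3,716,916,000 bytes = 3544.7 MiB.

3544.7 MiB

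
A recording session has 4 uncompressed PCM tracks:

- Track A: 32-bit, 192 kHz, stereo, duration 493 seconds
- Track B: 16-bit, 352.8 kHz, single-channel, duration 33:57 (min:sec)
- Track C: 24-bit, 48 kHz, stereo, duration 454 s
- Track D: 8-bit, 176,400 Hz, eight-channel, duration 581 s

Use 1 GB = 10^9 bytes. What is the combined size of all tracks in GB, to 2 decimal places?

3.15 GB

Track A: 192,000 × 493 × 4 × 2 = 757,248,000 bytes.
Track B: 33:57 (min:sec) = 2,037 s; 352,800 × 2,037 × 2 × 1 = 1,437,307,200 bytes.
Track C: 48,000 × 454 × 3 × 2 = 130,752,000 bytes.
Track D: 176,400 × 581 × 1 × 8 = 819,907,200 bytes.
Total = 3,145,214,400 bytes = 3.15 GB.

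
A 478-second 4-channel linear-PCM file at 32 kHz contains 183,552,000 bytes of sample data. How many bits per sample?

Bytes per sample = 183,552,000 / (32,000 × 478 × 4) = 183,552,000 / 61,184,000 = 3.
Bit depth = 3 × 8 = 24 bits.

24 bits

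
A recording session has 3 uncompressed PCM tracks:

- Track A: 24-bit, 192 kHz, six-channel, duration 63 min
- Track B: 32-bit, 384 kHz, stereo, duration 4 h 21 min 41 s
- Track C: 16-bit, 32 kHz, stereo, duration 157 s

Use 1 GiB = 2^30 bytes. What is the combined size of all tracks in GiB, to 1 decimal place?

Track A: 63 min = 3,780 s; 192,000 × 3,780 × 3 × 6 = 13,063,680,000 bytes.
Track B: 4 h 21 min 41 s = 15,701 s; 384,000 × 15,701 × 4 × 2 = 48,233,472,000 bytes.
Track C: 32,000 × 157 × 2 × 2 = 20,096,000 bytes.
Total = 61,317,248,000 bytes = 57.1 GiB.

57.1 GiB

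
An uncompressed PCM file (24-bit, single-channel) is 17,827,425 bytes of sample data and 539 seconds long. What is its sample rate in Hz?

11,025 Hz

Bytes = sample_rate × seconds × bytes_per_sample × channels.
sample_rate = 17,827,425 / (539 × 3 × 1) = 17,827,425 / 1,617 = 11,025 Hz.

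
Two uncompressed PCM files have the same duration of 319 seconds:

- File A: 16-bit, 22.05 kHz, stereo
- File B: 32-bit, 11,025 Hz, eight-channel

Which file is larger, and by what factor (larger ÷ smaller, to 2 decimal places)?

File A: 22,050 × 2 × 2 = 88,200 bytes/s.
File B: 11,025 × 4 × 8 = 352,800 bytes/s.
File B is larger; ratio = 112,543,200 / 28,135,800 = 4.00.

File B, by a factor of 4.00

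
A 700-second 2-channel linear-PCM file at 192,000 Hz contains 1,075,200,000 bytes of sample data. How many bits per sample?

32 bits

Bytes per sample = 1,075,200,000 / (192,000 × 700 × 2) = 1,075,200,000 / 268,800,000 = 4.
Bit depth = 4 × 8 = 32 bits.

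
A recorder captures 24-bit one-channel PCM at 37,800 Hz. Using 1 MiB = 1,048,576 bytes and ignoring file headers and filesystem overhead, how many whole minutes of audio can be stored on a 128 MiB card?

Uncompressed byte rate = 37,800 × 3 × 1 = 113,400 bytes/s.
Capacity = 128 × 1,048,576 = 134,217,728 bytes.
134,217,728 / 113,400 ≈ 1183.58 s → 19 minutes.

19 minutes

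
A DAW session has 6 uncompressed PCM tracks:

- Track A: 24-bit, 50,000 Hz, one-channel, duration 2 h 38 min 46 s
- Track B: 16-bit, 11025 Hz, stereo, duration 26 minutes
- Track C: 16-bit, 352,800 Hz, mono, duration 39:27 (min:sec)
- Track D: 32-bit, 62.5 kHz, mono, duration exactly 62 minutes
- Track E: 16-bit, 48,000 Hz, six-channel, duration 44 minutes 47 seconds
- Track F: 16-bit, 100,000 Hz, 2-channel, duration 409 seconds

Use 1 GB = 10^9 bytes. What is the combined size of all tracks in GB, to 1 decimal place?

5.8 GB

Track A: 2 h 38 min 46 s = 9,526 s; 50,000 × 9,526 × 3 × 1 = 1,428,900,000 bytes.
Track B: 26 minutes = 1,560 s; 11,025 × 1,560 × 2 × 2 = 68,796,000 bytes.
Track C: 39:27 (min:sec) = 2,367 s; 352,800 × 2,367 × 2 × 1 = 1,670,155,200 bytes.
Track D: exactly 62 minutes = 3,720 s; 62,500 × 3,720 × 4 × 1 = 930,000,000 bytes.
Track E: 44 minutes 47 seconds = 2,687 s; 48,000 × 2,687 × 2 × 6 = 1,547,712,000 bytes.
Track F: 100,000 × 409 × 2 × 2 = 163,600,000 bytes.
Total = 5,809,163,200 bytes = 5.8 GB.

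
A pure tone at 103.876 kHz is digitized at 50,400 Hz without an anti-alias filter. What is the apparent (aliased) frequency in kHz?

3.076 kHz

Nyquist = 50,400/2 = 25,200 Hz; 103,876 Hz exceeds it.
Alias = |103,876 − 2×50,400| = |103,876 − 100,800| = 3,076 Hz = 3.076 kHz.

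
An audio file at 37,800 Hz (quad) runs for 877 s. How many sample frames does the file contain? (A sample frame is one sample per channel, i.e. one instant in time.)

37,800 samples/s × 877 s = 33,150,600 frames.

33,150,600 sample frames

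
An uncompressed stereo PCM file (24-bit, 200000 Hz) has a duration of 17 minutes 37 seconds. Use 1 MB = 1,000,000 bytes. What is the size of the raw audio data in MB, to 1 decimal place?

Duration = 17 minutes 37 seconds = 1,057 s.
Bytes = 200,000 samples/s × 1,057 s × 3 bytes/sample × 2 ch = 1,268,400,000 bytes.
1,268,400,000 / 1,000,000 = 1268.4 MB.

1268.4 MB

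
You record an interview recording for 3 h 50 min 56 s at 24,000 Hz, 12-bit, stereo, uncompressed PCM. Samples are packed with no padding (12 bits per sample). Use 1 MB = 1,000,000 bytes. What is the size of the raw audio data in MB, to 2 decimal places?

997.63 MB

Duration = 3 h 50 min 56 s = 13,856 s.
Bits = 24,000 × 13,856 × 12 × 2 = 7,981,056,000 bits = 997,632,000 bytes.
997,632,000 / 1,000,000 = 997.63 MB.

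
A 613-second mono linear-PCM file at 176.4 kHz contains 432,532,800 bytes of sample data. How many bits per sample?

32 bits

Bytes per sample = 432,532,800 / (176,400 × 613 × 1) = 432,532,800 / 108,133,200 = 4.
Bit depth = 4 × 8 = 32 bits.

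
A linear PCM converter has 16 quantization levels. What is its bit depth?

log2(16) = 4.

4 bits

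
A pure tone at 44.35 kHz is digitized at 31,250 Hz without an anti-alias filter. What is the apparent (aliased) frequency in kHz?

Nyquist = 31,250/2 = 15,625 Hz; 44,350 Hz exceeds it.
Alias = |44,350 − 1×31,250| = |44,350 − 31,250| = 13,100 Hz = 13.1 kHz.

13.1 kHz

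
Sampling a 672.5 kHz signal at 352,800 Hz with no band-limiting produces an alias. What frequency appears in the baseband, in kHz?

33.1 kHz

Nyquist = 352,800/2 = 176,400 Hz; 672,500 Hz exceeds it.
Alias = |672,500 − 2×352,800| = |672,500 − 705,600| = 33,100 Hz = 33.1 kHz.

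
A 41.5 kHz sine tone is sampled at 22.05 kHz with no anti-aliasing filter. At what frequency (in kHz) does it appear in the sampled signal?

Nyquist = 22,050/2 = 11,025 Hz; 41,500 Hz exceeds it.
Alias = |41,500 − 2×22,050| = |41,500 − 44,100| = 2,600 Hz = 2.6 kHz.

2.6 kHz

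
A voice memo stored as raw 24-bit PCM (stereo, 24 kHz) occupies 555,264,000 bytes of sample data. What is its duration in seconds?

Byte rate = 24,000 × 3 × 2 = 144,000 bytes/s.
Duration = 555,264,000 / 144,000 = 3,856 s.

3,856 seconds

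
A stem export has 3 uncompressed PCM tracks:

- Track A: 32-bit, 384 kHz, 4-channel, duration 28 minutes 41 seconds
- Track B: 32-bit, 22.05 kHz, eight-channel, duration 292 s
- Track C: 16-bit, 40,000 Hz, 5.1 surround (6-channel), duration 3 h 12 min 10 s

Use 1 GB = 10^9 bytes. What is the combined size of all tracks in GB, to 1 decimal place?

Track A: 28 minutes 41 seconds = 1,721 s; 384,000 × 1,721 × 4 × 4 = 10,573,824,000 bytes.
Track B: 22,050 × 292 × 4 × 8 = 206,035,200 bytes.
Track C: 3 h 12 min 10 s = 11,530 s; 40,000 × 11,530 × 2 × 6 = 5,534,400,000 bytes.
Total = 16,314,259,200 bytes = 16.3 GB.

16.3 GB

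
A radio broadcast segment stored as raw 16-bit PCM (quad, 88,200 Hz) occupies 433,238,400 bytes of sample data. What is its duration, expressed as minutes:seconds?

Byte rate = 88,200 × 2 × 4 = 705,600 bytes/s.
Duration = 433,238,400 / 705,600 = 614 s.
614 s = 10:14.

10:14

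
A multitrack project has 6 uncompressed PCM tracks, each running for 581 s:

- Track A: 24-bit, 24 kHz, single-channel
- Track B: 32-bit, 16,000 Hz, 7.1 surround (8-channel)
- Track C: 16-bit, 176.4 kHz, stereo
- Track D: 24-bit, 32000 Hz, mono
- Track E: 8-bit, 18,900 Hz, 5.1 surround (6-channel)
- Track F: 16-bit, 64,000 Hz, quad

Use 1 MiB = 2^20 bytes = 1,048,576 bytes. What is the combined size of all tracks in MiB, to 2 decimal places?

1114.26 MiB

Track A: 24,000 × 581 × 3 × 1 = 41,832,000 bytes.
Track B: 16,000 × 581 × 4 × 8 = 297,472,000 bytes.
Track C: 176,400 × 581 × 2 × 2 = 409,953,600 bytes.
Track D: 32,000 × 581 × 3 × 1 = 55,776,000 bytes.
Track E: 18,900 × 581 × 1 × 6 = 65,885,400 bytes.
Track F: 64,000 × 581 × 2 × 4 = 297,472,000 bytes.
Total = 1,168,391,000 bytes = 1114.26 MiB.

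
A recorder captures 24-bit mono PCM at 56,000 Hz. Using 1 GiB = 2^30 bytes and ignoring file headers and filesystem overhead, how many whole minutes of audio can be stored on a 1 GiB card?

106 minutes

Uncompressed byte rate = 56,000 × 3 × 1 = 168,000 bytes/s.
Capacity = 1 × 1,073,741,824 = 1,073,741,824 bytes.
1,073,741,824 / 168,000 ≈ 6391.32 s → 106 minutes.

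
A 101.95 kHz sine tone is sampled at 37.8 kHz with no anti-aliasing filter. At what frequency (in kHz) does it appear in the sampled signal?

Nyquist = 37,800/2 = 18,900 Hz; 101,950 Hz exceeds it.
Alias = |101,950 − 3×37,800| = |101,950 − 113,400| = 11,450 Hz = 11.45 kHz.

11.45 kHz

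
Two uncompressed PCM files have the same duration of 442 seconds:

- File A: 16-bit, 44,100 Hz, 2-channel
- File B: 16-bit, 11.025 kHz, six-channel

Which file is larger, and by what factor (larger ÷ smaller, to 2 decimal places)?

File A, by a factor of 1.33

File A: 44,100 × 2 × 2 = 176,400 bytes/s.
File B: 11,025 × 2 × 6 = 132,300 bytes/s.
File A is larger; ratio = 77,968,800 / 58,476,600 = 1.33.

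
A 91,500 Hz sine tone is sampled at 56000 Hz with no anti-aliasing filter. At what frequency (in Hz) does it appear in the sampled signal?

20,500 Hz

Nyquist = 56,000/2 = 28,000 Hz; 91,500 Hz exceeds it.
Alias = |91,500 − 2×56,000| = |91,500 − 112,000| = 20,500 Hz.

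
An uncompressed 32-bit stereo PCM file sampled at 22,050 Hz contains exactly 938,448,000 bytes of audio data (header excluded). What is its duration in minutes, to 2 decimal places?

Byte rate = 22,050 × 4 × 2 = 176,400 bytes/s.
Duration = 938,448,000 / 176,400 = 5,320 s.
5,320 s / 60 = 88.67 minutes.

88.67 minutes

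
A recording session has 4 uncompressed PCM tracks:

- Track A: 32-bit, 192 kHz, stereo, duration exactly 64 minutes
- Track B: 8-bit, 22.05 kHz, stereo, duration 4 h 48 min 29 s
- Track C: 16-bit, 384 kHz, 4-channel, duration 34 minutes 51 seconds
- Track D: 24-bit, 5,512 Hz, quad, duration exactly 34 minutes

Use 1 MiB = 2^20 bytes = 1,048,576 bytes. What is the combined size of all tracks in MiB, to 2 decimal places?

12607.62 MiB

Track A: exactly 64 minutes = 3,840 s; 192,000 × 3,840 × 4 × 2 = 5,898,240,000 bytes.
Track B: 4 h 48 min 29 s = 17,309 s; 22,050 × 17,309 × 1 × 2 = 763,326,900 bytes.
Track C: 34 minutes 51 seconds = 2,091 s; 384,000 × 2,091 × 2 × 4 = 6,423,552,000 bytes.
Track D: exactly 34 minutes = 2,040 s; 5,512 × 2,040 × 3 × 4 = 134,933,760 bytes.
Total = 13,220,052,660 bytes = 12607.62 MiB.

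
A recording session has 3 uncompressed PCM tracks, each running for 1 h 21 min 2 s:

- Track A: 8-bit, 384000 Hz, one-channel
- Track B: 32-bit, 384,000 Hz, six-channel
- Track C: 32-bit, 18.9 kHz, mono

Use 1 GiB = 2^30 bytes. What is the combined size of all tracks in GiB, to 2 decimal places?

43.81 GiB

1 h 21 min 2 s = 4,862 s.
Track A: 384,000 × 4,862 × 1 × 1 = 1,867,008,000 bytes.
Track B: 384,000 × 4,862 × 4 × 6 = 44,808,192,000 bytes.
Track C: 18,900 × 4,862 × 4 × 1 = 367,567,200 bytes.
Total = 47,042,767,200 bytes = 43.81 GiB.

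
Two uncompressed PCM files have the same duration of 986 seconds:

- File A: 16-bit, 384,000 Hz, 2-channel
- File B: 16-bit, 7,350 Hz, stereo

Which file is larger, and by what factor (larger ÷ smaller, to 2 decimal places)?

File A, by a factor of 52.24

File A: 384,000 × 2 × 2 = 1,536,000 bytes/s.
File B: 7,350 × 2 × 2 = 29,400 bytes/s.
File A is larger; ratio = 1,514,496,000 / 28,988,400 = 52.24.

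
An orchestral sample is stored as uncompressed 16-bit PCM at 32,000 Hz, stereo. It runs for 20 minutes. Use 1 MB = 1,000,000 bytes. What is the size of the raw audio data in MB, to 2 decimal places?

Duration = 20 minutes = 1,200 s.
Bytes = 32,000 samples/s × 1,200 s × 2 bytes/sample × 2 ch = 153,600,000 bytes.
153,600,000 / 1,000,000 = 153.60 MB.

153.60 MB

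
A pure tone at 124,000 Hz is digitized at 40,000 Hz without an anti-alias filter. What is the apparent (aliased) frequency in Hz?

4,000 Hz

Nyquist = 40,000/2 = 20,000 Hz; 124,000 Hz exceeds it.
Alias = |124,000 − 3×40,000| = |124,000 − 120,000| = 4,000 Hz.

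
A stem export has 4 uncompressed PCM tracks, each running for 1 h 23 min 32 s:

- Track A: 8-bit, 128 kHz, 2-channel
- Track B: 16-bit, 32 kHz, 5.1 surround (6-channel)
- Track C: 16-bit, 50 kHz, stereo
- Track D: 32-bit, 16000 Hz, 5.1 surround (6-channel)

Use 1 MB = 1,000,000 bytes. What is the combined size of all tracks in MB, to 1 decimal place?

6134.7 MB

1 h 23 min 32 s = 5,012 s.
Track A: 128,000 × 5,012 × 1 × 2 = 1,283,072,000 bytes.
Track B: 32,000 × 5,012 × 2 × 6 = 1,924,608,000 bytes.
Track C: 50,000 × 5,012 × 2 × 2 = 1,002,400,000 bytes.
Track D: 16,000 × 5,012 × 4 × 6 = 1,924,608,000 bytes.
Total = 6,134,688,000 bytes = 6134.7 MB.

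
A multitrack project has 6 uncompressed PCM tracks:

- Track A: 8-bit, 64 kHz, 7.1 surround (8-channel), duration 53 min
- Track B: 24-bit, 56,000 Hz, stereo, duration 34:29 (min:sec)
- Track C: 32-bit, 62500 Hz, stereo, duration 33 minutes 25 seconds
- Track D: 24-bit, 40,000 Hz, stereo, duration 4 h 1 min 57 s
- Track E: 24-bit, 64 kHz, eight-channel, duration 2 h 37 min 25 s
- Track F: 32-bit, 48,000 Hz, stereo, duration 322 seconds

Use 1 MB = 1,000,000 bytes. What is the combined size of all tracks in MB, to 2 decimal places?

Track A: 53 min = 3,180 s; 64,000 × 3,180 × 1 × 8 = 1,628,160,000 bytes.
Track B: 34:29 (min:sec) = 2,069 s; 56,000 × 2,069 × 3 × 2 = 695,184,000 bytes.
Track C: 33 minutes 25 seconds = 2,005 s; 62,500 × 2,005 × 4 × 2 = 1,002,500,000 bytes.
Track D: 4 h 1 min 57 s = 14,517 s; 40,000 × 14,517 × 3 × 2 = 3,484,080,000 bytes.
Track E: 2 h 37 min 25 s = 9,445 s; 64,000 × 9,445 × 3 × 8 = 14,507,520,000 bytes.
Track F: 48,000 × 322 × 4 × 2 = 123,648,000 bytes.
Total = 21,441,092,000 bytes = 21441.09 MB.

21441.09 MB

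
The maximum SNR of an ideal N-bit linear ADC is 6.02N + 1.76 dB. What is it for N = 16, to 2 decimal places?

98.08 dB

6.02 × 16 + 1.76 = 98.08 dB.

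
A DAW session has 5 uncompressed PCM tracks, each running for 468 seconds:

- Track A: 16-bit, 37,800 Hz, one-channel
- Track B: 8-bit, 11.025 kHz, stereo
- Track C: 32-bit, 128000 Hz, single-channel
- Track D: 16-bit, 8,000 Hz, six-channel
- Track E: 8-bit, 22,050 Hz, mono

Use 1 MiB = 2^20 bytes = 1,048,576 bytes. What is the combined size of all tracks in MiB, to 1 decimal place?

Track A: 37,800 × 468 × 2 × 1 = 35,380,800 bytes.
Track B: 11,025 × 468 × 1 × 2 = 10,319,400 bytes.
Track C: 128,000 × 468 × 4 × 1 = 239,616,000 bytes.
Track D: 8,000 × 468 × 2 × 6 = 44,928,000 bytes.
Track E: 22,050 × 468 × 1 × 1 = 10,319,400 bytes.
Total = 340,563,600 bytes = 324.8 MiB.

324.8 MiB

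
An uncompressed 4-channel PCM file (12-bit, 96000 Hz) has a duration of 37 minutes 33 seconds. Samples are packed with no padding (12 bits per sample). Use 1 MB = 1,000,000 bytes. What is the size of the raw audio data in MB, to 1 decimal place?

1297.7 MB

Duration = 37 minutes 33 seconds = 2,253 s.
Bits = 96,000 × 2,253 × 12 × 4 = 10,381,824,000 bits = 1,297,728,000 bytes.
1,297,728,000 / 1,000,000 = 1297.7 MB.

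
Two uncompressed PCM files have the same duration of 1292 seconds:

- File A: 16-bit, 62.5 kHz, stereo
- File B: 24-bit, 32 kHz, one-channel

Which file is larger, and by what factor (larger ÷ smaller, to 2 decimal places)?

File A, by a factor of 2.60

File A: 62,500 × 2 × 2 = 250,000 bytes/s.
File B: 32,000 × 3 × 1 = 96,000 bytes/s.
File A is larger; ratio = 323,000,000 / 124,032,000 = 2.60.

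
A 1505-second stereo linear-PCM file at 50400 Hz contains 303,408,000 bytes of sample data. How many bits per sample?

Bytes per sample = 303,408,000 / (50,400 × 1,505 × 2) = 303,408,000 / 151,704,000 = 2.
Bit depth = 2 × 8 = 16 bits.

16 bits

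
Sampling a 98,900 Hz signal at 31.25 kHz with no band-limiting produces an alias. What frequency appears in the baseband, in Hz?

5,150 Hz

Nyquist = 31,250/2 = 15,625 Hz; 98,900 Hz exceeds it.
Alias = |98,900 − 3×31,250| = |98,900 − 93,750| = 5,150 Hz.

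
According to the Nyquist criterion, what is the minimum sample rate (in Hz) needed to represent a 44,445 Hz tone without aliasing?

Minimum sample rate = 2 × 44,445 Hz = 88,890 Hz.

88,890 Hz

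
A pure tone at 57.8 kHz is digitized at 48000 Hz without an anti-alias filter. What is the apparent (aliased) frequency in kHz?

9.8 kHz

Nyquist = 48,000/2 = 24,000 Hz; 57,800 Hz exceeds it.
Alias = |57,800 − 1×48,000| = |57,800 − 48,000| = 9,800 Hz = 9.8 kHz.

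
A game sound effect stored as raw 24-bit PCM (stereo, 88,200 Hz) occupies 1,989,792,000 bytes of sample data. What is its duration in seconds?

3,760 seconds

Byte rate = 88,200 × 3 × 2 = 529,200 bytes/s.
Duration = 1,989,792,000 / 529,200 = 3,760 s.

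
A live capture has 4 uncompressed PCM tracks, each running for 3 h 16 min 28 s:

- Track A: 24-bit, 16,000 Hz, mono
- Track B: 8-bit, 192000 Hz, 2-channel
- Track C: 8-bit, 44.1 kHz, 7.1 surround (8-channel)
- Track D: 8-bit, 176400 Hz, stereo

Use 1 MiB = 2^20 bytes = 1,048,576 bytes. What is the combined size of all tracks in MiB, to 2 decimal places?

3 h 16 min 28 s = 11,788 s.
Track A: 16,000 × 11,788 × 3 × 1 = 565,824,000 bytes.
Track B: 192,000 × 11,788 × 1 × 2 = 4,526,592,000 bytes.
Track C: 44,100 × 11,788 × 1 × 8 = 4,158,806,400 bytes.
Track D: 176,400 × 11,788 × 1 × 2 = 4,158,806,400 bytes.
Total = 13,410,028,800 bytes = 12788.80 MiB.

12788.80 MiB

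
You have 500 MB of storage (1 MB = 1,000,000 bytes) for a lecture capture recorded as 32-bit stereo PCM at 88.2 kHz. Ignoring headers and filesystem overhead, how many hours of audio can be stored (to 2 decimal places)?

0.20 hours

Uncompressed byte rate = 88,200 × 4 × 2 = 705,600 bytes/s.
Capacity = 500 × 1,000,000 = 500,000,000 bytes.
500,000,000 / 705,600 ≈ 708.62 s → 0.20 hours.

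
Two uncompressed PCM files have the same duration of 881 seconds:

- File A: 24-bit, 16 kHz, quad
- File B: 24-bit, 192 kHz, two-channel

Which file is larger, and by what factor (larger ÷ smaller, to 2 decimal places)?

File A: 16,000 × 3 × 4 = 192,000 bytes/s.
File B: 192,000 × 3 × 2 = 1,152,000 bytes/s.
File B is larger; ratio = 1,014,912,000 / 169,152,000 = 6.00.

File B, by a factor of 6.00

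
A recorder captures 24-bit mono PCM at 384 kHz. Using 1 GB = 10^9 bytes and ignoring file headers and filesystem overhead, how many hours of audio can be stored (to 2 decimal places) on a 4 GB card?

Uncompressed byte rate = 384,000 × 3 × 1 = 1,152,000 bytes/s.
Capacity = 4 × 1,000,000,000 = 4,000,000,000 bytes.
4,000,000,000 / 1,152,000 ≈ 3472.22 s → 0.96 hours.

0.96 hours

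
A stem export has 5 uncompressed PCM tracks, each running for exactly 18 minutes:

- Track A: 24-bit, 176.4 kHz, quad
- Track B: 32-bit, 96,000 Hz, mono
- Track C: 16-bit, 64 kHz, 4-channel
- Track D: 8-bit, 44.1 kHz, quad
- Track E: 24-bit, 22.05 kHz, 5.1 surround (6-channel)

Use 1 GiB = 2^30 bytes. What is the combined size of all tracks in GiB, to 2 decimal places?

exactly 18 minutes = 1,080 s.
Track A: 176,400 × 1,080 × 3 × 4 = 2,286,144,000 bytes.
Track B: 96,000 × 1,080 × 4 × 1 = 414,720,000 bytes.
Track C: 64,000 × 1,080 × 2 × 4 = 552,960,000 bytes.
Track D: 44,100 × 1,080 × 1 × 4 = 190,512,000 bytes.
Track E: 22,050 × 1,080 × 3 × 6 = 428,652,000 bytes.
Total = 3,872,988,000 bytes = 3.61 GiB.

3.61 GiB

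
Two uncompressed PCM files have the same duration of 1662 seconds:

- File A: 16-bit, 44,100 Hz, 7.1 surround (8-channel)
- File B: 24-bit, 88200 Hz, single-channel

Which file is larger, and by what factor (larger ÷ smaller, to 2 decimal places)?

File A: 44,100 × 2 × 8 = 705,600 bytes/s.
File B: 88,200 × 3 × 1 = 264,600 bytes/s.
File A is larger; ratio = 1,172,707,200 / 439,765,200 = 2.67.

File A, by a factor of 2.67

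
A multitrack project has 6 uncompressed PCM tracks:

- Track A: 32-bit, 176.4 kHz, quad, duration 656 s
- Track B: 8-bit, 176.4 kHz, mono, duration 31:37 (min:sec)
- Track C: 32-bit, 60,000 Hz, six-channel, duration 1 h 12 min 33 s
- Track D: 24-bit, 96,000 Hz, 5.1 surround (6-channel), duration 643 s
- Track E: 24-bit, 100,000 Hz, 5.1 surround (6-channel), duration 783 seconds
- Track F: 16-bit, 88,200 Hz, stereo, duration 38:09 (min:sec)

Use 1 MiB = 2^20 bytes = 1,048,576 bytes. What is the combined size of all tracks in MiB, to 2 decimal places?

Track A: 176,400 × 656 × 4 × 4 = 1,851,494,400 bytes.
Track B: 31:37 (min:sec) = 1,897 s; 176,400 × 1,897 × 1 × 1 = 334,630,800 bytes.
Track C: 1 h 12 min 33 s = 4,353 s; 60,000 × 4,353 × 4 × 6 = 6,268,320,000 bytes.
Track D: 96,000 × 643 × 3 × 6 = 1,111,104,000 bytes.
Track E: 100,000 × 783 × 3 × 6 = 1,409,400,000 bytes.
Track F: 38:09 (min:sec) = 2,289 s; 88,200 × 2,289 × 2 × 2 = 807,559,200 bytes.
Total = 11,782,508,400 bytes = 11236.68 MiB.

11236.68 MiB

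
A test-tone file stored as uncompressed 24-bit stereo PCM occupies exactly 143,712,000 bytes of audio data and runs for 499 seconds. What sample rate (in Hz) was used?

48,000 Hz

Bytes = sample_rate × seconds × bytes_per_sample × channels.
sample_rate = 143,712,000 / (499 × 3 × 2) = 143,712,000 / 2,994 = 48,000 Hz.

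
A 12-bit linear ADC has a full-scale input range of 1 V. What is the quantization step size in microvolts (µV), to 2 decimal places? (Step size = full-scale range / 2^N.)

1 V / 2^12 = 1 / 4,096 V = 244.14 µV.

244.14 µV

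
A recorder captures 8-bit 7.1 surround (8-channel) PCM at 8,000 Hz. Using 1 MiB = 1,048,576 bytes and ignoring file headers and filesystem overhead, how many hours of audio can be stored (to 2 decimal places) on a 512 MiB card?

2.33 hours

Uncompressed byte rate = 8,000 × 1 × 8 = 64,000 bytes/s.
Capacity = 512 × 1,048,576 = 536,870,912 bytes.
536,870,912 / 64,000 ≈ 8388.61 s → 2.33 hours.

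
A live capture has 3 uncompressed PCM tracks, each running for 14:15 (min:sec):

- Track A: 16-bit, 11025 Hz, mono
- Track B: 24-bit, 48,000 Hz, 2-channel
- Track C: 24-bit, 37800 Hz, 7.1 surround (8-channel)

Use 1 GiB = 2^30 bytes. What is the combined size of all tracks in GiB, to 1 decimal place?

14:15 (min:sec) = 855 s.
Track A: 11,025 × 855 × 2 × 1 = 18,852,750 bytes.
Track B: 48,000 × 855 × 3 × 2 = 246,240,000 bytes.
Track C: 37,800 × 855 × 3 × 8 = 775,656,000 bytes.
Total = 1,040,748,750 bytes = 1.0 GiB.

1.0 GiB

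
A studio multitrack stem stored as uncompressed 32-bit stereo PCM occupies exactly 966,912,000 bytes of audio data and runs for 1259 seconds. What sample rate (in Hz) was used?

Bytes = sample_rate × seconds × bytes_per_sample × channels.
sample_rate = 966,912,000 / (1,259 × 4 × 2) = 966,912,000 / 10,072 = 96,000 Hz.

96,000 Hz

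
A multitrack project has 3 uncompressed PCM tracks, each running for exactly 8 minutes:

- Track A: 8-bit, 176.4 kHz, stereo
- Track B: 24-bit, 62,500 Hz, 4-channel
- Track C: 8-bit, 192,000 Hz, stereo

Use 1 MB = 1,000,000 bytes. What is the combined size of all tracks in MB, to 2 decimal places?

713.66 MB

exactly 8 minutes = 480 s.
Track A: 176,400 × 480 × 1 × 2 = 169,344,000 bytes.
Track B: 62,500 × 480 × 3 × 4 = 360,000,000 bytes.
Track C: 192,000 × 480 × 1 × 2 = 184,320,000 bytes.
Total = 713,664,000 bytes = 713.66 MB.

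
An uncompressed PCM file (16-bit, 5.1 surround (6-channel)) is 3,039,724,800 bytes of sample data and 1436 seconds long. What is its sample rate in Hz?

Bytes = sample_rate × seconds × bytes_per_sample × channels.
sample_rate = 3,039,724,800 / (1,436 × 2 × 6) = 3,039,724,800 / 17,232 = 176,400 Hz.

176,400 Hz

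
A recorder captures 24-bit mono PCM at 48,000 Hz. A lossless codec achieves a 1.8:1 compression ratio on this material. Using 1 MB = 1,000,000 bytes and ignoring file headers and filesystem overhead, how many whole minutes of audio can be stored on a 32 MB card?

Uncompressed byte rate = 48,000 × 3 × 1 = 144,000 bytes/s.
After 1.8:1 compression, effective rate ≈ 80000 bytes/s.
Capacity = 32 × 1,000,000 = 32,000,000 bytes.
32,000,000 / effective rate ≈ 400 s → 6 minutes.

6 minutes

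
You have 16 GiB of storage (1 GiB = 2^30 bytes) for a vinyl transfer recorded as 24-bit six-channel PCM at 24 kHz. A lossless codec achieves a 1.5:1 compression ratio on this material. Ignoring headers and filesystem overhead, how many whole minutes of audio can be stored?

Uncompressed byte rate = 24,000 × 3 × 6 = 432,000 bytes/s.
After 1.5:1 compression, effective rate ≈ 288000 bytes/s.
Capacity = 16 × 1,073,741,824 = 17,179,869,184 bytes.
17,179,869,184 / effective rate ≈ 59652.32 s → 994 minutes.

994 minutes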